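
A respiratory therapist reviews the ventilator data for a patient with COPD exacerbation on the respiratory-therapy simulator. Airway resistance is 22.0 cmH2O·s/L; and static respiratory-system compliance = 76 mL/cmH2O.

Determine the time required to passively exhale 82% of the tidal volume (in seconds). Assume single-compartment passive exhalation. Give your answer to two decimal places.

τ = R × C = 22.0 × 76 mL/cmH2O = 22.0 × 0.076 L/cmH2O = 1.672 s.
Exhaled fraction f = 1 − e^(−t/τ) → t = −τ·ln(1 − f) = −1.672·ln(0.18) = 2.867 s.

2.87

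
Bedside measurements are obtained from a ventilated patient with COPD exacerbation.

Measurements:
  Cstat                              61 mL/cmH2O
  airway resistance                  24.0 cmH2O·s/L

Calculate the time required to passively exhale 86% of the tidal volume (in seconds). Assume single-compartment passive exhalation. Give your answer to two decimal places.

2.88

τ = R × C = 24.0 × 61 mL/cmH2O = 24.0 × 0.061 L/cmH2O = 1.464 s.
Exhaled fraction f = 1 − e^(−t/τ) → t = −τ·ln(1 − f) = −1.464·ln(0.14) = 2.878 s.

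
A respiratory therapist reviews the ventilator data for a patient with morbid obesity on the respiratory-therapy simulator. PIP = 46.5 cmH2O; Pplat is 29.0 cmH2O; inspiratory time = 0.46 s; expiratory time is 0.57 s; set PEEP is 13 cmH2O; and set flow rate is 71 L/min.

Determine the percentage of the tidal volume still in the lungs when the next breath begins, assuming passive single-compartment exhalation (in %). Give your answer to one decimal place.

Flow: 71 L/min ÷ 60 = 1.1833 L/s.
Vt = flow × Ti = 1.1833 L/s × 0.46 s × 1000 mL/L = 544.32 mL.
R = (PIP − Pplat)/V̇ = (46.5 − 29.0) / 1.1833 = 17.5/1.1833 = 14.789 cmH2O·s/L.
C = Vt/(Pplat − PEEP) = 544.32 / (29.0 − 13) = 544.32/16.0 = 34.02 mL/cmH2O.
τ = R × C = 14.789 × 0.03402 L/cmH2O = 0.5031 s.
Fraction remaining at end-expiration = e^(−Te/τ) = e^(−0.57/0.5031) = 0.3221 → 32.21%.

32.2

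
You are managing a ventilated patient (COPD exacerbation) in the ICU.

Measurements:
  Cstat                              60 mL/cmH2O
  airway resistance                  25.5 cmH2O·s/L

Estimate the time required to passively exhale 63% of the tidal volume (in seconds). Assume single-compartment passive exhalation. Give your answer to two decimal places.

1.52

τ = R × C = 25.5 × 60 mL/cmH2O = 25.5 × 0.060 L/cmH2O = 1.53 s.
Exhaled fraction f = 1 − e^(−t/τ) → t = −τ·ln(1 − f) = −1.53·ln(0.37) = 1.521 s.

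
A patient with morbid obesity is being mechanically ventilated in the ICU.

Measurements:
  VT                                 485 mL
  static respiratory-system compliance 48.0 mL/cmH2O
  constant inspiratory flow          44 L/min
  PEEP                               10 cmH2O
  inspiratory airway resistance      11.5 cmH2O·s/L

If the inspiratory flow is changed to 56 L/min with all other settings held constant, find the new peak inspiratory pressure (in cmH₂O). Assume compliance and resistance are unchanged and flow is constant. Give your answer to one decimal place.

Flow: 44 L/min ÷ 60 = 0.7333 L/s.
New flow: 56 L/min ÷ 60 = 0.9333 L/s.
PIP = Vt/C + R·V̇ + PEEP (constant-flow equation of motion).
Only the resistive term changes: ΔPIP = R × ΔV̇ = 11.5 × (0.9333 − 0.7333) = 11.5 × 0.2 = 2.3 cmH2O.
Original PIP = 485/48.0 + 11.5×0.7333 + 10 = 28.537 cmH2O; new PIP = 28.537 + (2.3) = 30.837 cmH2O.

30.8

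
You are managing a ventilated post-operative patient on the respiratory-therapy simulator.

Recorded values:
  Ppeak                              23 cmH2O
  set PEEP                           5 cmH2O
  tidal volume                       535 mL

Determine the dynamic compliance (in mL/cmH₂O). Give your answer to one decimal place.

29.7

Dynamic compliance = Vt / (PIP − PEEP) = 535 / (23 − 5) = 535 / 18.0 = 29.722 mL/cmH2O.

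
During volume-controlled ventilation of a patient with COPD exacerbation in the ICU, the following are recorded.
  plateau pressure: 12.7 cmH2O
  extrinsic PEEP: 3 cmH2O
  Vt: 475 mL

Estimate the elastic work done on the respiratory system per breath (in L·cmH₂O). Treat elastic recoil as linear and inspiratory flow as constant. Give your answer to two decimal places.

2.30

Elastic work ≈ ½ × (Pplat − PEEP) × Vt = 0.5 × (12.7 − 3) × 0.475 L = 0.5 × 9.7 × 0.475 = 2.304 L·cmH2O.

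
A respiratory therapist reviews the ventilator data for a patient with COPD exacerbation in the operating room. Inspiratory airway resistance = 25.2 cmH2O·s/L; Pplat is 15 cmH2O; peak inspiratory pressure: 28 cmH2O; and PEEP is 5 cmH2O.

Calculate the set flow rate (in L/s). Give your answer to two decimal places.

flow = (PIP − Pplat) / Raw = 13.0 / 25.2 = 0.5159 L/s.

0.52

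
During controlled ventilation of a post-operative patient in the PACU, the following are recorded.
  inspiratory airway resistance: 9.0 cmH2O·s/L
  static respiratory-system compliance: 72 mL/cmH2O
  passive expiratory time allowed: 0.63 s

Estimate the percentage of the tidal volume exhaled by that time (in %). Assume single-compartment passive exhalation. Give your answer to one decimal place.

62.2

τ = R × C = 9.0 × 72 mL/cmH2O = 9.0 × 0.072 L/cmH2O = 0.648 s.
Passive exhalation: V(t)/V₀ = e^(−t/τ) = e^(−0.63/0.648) = 0.3782.
Fraction exhaled = 1 − 0.3782 = 0.6218 → 62.18%.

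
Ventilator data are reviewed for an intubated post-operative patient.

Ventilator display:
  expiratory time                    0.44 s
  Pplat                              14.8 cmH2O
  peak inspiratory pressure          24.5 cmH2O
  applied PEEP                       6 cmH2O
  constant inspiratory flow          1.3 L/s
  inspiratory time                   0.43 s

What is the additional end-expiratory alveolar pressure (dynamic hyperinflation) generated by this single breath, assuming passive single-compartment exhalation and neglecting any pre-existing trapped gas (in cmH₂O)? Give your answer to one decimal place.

3.5

Vt = flow × Ti = 1.3 L/s × 0.43 s × 1000 mL/L = 559.0 mL.
R = (PIP − Pplat)/V̇ = (24.5 − 14.8) / 1.3 = 9.7/1.3 = 7.462 cmH2O·s/L.
C = Vt/(Pplat − PEEP) = 559.0 / (14.8 − 6) = 559.0/8.8 = 63.523 mL/cmH2O.
τ = R × C = 7.462 × 0.06352 L/cmH2O = 0.474 s.
Fraction remaining = e^(−Te/τ) = e^(−0.44/0.474) = 0.3952; trapped volume = 559.0 × 0.3952 = 220.92 mL.
Additional alveolar pressure from trapping ≈ V_trapped / C = 220.92 / 63.523 = 3.478 cmH2O.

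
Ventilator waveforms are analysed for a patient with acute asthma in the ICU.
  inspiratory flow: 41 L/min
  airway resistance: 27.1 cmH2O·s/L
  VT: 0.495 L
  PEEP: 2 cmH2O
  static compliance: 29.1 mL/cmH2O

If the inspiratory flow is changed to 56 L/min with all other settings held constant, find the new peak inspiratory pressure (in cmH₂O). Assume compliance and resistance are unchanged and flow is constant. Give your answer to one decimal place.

Flow: 41 L/min ÷ 60 = 0.6833 L/s.
New flow: 56 L/min ÷ 60 = 0.9333 L/s.
PIP = Vt/C + R·V̇ + PEEP (constant-flow equation of motion).
Only the resistive term changes: ΔPIP = R × ΔV̇ = 27.1 × (0.9333 − 0.6833) = 27.1 × 0.25 = 6.775 cmH2O.
Original PIP = 495/29.1 + 27.1×0.6833 + 2 = 37.528 cmH2O; new PIP = 37.528 + (6.775) = 44.303 cmH2O.

44.3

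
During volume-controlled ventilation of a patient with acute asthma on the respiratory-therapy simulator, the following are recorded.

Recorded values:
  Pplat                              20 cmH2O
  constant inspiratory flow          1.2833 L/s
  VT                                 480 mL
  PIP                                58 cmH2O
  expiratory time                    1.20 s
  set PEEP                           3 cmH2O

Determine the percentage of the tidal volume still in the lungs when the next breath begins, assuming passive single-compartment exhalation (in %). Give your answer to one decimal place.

23.8

R = (PIP − Pplat)/V̇ = (58 − 20) / 1.2833 = 38.0/1.2833 = 29.611 cmH2O·s/L.
C = Vt/(Pplat − PEEP) = 480.0 / (20 − 3) = 480.0/17.0 = 28.235 mL/cmH2O.
τ = R × C = 29.611 × 0.02824 L/cmH2O = 0.8362 s.
Fraction remaining at end-expiration = e^(−Te/τ) = e^(−1.20/0.8362) = 0.2381 → 23.81%.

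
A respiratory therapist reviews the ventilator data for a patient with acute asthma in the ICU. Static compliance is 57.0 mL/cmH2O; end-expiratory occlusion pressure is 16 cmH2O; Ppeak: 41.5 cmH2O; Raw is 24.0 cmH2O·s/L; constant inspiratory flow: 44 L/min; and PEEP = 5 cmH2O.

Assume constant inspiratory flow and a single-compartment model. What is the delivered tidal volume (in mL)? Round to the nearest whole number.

Flow: 44 L/min ÷ 60 = 0.7333 L/s.
Total PEEP = 16 cmH2O (set 5 + intrinsic 11); this is the baseline alveolar pressure.
Equation of motion (constant flow): PIP = Vt/C + R·V̇ + PEEP.
Vt/C = PIP − R·V̇ − PEEP = 41.5 − 17.599 − 16 = 7.901 cmH2O.
Vt = C × 7.901 = 57.0 × 7.901 = 450.36 mL.

450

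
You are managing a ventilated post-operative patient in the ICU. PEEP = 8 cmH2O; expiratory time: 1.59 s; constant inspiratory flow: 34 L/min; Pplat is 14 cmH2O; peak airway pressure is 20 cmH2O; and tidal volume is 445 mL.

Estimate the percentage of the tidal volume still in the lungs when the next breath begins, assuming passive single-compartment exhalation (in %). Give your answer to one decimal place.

13.2

Flow: 34 L/min ÷ 60 = 0.5667 L/s.
R = (PIP − Pplat)/V̇ = (20 − 14) / 0.5667 = 6.0/0.5667 = 10.588 cmH2O·s/L.
C = Vt/(Pplat − PEEP) = 445.0 / (14 − 8) = 445.0/6.0 = 74.167 mL/cmH2O.
τ = R × C = 10.588 × 0.07417 L/cmH2O = 0.7853 s.
Fraction remaining at end-expiration = e^(−Te/τ) = e^(−1.59/0.7853) = 0.132 → 13.2%.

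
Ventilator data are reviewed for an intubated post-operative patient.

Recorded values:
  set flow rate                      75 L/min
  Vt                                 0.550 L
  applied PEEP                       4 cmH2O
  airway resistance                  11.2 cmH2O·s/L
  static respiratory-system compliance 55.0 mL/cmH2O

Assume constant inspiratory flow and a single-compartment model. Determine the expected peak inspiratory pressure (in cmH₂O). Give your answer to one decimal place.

Flow: 75 L/min ÷ 60 = 1.25 L/s.
Equation of motion (constant flow): PIP = Vt/C + R·V̇ + PEEP.
PIP = 550/55.0 + 11.2×1.25 + 4 = 10.0 + 14.0 + 4 = 28.0 cmH2O.

28.0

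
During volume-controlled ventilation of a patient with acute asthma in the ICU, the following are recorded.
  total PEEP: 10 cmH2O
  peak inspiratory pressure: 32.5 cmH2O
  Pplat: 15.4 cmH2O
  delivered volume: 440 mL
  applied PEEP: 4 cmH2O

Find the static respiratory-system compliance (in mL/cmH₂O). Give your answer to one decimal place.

81.5

End-expiratory occlusion gives total PEEP = 10 cmH2O (intrinsic PEEP = 10 − 4 = 6). Use total PEEP for the elastic gradient.
Cstat = Vt / (Pplat − PEEPtotal) = 440 / (15.4 − 10) = 440 / 5.4 = 81.481 mL/cmH2O.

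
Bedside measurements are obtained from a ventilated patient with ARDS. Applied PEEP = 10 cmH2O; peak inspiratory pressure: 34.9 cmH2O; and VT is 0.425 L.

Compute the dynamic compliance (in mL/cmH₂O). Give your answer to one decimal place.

Dynamic compliance = Vt / (PIP − PEEP) = 425 / (34.9 − 10) = 425 / 24.9 = 17.068 mL/cmH2O.

17.1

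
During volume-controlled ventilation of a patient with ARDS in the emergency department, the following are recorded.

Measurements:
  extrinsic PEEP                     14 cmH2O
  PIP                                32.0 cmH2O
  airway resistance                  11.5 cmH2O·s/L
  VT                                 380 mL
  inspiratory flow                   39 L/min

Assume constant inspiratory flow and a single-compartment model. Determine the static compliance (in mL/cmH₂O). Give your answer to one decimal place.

36.1

Flow: 39 L/min ÷ 60 = 0.65 L/s.
Equation of motion (constant flow): PIP = Vt/C + R·V̇ + PEEP.
Vt/C = PIP − R·V̇ − PEEP = 32.0 − 11.5×0.65 − 14 = 32.0 − 7.475 − 14 = 10.525 cmH2O.
C = Vt / 10.525 = 380 / 10.525 = 36.105 mL/cmH2O.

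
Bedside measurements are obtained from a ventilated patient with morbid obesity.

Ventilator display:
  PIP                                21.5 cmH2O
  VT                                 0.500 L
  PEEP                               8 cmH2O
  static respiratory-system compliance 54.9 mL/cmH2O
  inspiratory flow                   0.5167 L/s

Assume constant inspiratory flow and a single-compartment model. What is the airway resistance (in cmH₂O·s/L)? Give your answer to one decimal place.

8.5

Equation of motion (constant flow): PIP = Vt/C + R·V̇ + PEEP.
R·V̇ = PIP − Vt/C − PEEP = 21.5 − 500/54.9 − 8 = 21.5 − 9.107 − 8 = 4.393 cmH2O.
R = 4.393 / 0.5167 = 8.502 cmH2O·s/L.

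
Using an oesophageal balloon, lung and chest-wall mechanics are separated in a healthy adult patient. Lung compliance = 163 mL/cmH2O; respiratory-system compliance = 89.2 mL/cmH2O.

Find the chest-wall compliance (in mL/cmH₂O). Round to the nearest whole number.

197

1/Ccw = 1/Crs − 1/CL.
1/Ccw = 1/89.2 − 1/163 = 0.005076.
Ccw = 197.01 mL/cmH2O.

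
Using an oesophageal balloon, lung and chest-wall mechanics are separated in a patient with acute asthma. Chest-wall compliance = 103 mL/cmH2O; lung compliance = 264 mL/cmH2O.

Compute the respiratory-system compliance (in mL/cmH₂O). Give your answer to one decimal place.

Lung and chest wall are elastances in series: 1/Crs = 1/CL + 1/Ccw.
1/Crs = 1/264 + 1/103 = 0.0135.
Crs = 74.074 mL/cmH2O.

74.1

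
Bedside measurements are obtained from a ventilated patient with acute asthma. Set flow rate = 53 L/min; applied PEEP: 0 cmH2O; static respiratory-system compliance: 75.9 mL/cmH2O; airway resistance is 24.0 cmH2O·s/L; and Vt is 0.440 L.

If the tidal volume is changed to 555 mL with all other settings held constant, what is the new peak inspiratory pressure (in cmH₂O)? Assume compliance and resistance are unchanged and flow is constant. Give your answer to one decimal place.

Flow: 53 L/min ÷ 60 = 0.8833 L/s.
PIP = Vt/C + R·V̇ + PEEP (constant-flow equation of motion).
Only the elastic term changes: ΔPIP = ΔVt / C = (555 − 440) / 75.9 = 1.515 cmH2O.
Original PIP = 440/75.9 + 24.0×0.8833 + 0 = 26.996 cmH2O; new PIP = 26.996 + (1.515) = 28.511 cmH2O.

28.5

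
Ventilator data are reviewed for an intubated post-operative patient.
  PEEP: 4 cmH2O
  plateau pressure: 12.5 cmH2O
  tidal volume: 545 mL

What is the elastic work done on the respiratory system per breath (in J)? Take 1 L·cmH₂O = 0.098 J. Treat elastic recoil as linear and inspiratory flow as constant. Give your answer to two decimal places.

Elastic work ≈ ½ × (Pplat − PEEP) × Vt = 0.5 × (12.5 − 4) × 0.545 L = 0.5 × 8.5 × 0.545 = 2.316 L·cmH2O.
× 0.098 J/(L·cmH2O) → 0.227 J.

0.23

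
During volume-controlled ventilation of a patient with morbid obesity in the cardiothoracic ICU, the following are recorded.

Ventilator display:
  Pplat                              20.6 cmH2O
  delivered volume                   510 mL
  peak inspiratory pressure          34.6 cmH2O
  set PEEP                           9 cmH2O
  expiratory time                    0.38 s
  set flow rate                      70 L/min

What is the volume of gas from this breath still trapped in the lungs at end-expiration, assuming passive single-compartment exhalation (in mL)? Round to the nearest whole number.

248

Flow: 70 L/min ÷ 60 = 1.1667 L/s.
R = (PIP − Pplat)/V̇ = (34.6 − 20.6) / 1.1667 = 14.0/1.1667 = 12.0 cmH2O·s/L.
C = Vt/(Pplat − PEEP) = 510.0 / (20.6 − 9) = 510.0/11.6 = 43.966 mL/cmH2O.
τ = R × C = 12.0 × 0.04397 L/cmH2O = 0.5276 s.
Fraction remaining = e^(−Te/τ) = e^(−0.38/0.5276) = 0.4866.
Trapped volume = 510.0 × 0.4866 = 248.17 mL.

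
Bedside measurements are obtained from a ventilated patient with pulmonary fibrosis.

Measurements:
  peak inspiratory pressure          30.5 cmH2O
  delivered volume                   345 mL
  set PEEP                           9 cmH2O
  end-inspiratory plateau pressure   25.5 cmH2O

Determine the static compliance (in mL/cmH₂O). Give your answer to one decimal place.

Cstat = Vt / (Pplat − PEEP) = 345 / (25.5 − 9) = 345 / 16.5 = 20.909 mL/cmH2O.

20.9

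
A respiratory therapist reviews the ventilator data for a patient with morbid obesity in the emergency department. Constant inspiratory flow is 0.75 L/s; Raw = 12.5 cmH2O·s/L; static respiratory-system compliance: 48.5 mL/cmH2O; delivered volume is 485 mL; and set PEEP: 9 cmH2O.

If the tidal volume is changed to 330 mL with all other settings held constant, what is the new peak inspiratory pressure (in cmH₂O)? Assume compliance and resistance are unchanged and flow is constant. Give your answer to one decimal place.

25.2

PIP = Vt/C + R·V̇ + PEEP (constant-flow equation of motion).
Only the elastic term changes: ΔPIP = ΔVt / C = (330 − 485) / 48.5 = -3.196 cmH2O.
Original PIP = 485/48.5 + 12.5×0.75 + 9 = 28.375 cmH2O; new PIP = 28.375 + (-3.196) = 25.179 cmH2O.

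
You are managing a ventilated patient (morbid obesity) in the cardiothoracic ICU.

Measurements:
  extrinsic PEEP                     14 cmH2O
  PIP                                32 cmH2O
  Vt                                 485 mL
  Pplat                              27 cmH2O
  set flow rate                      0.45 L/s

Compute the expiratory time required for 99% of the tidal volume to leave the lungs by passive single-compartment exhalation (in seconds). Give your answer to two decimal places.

R = (PIP − Pplat)/V̇ = (32 − 27) / 0.45 = 5.0/0.45 = 11.111 cmH2O·s/L.
C = Vt/(Pplat − PEEP) = 485.0 / (27 − 14) = 485.0/13.0 = 37.308 mL/cmH2O.
τ = R × C = 11.111 × 0.03731 L/cmH2O = 0.4146 s.
t = −τ·ln(1 − 0.99) = −0.4146·ln(0.01) = 1.909 s.

1.91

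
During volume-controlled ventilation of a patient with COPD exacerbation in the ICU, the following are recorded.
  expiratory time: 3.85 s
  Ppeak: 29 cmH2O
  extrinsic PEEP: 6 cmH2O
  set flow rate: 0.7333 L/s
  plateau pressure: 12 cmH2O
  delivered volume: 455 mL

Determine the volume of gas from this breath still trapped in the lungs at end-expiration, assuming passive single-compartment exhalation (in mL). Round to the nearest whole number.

51

R = (PIP − Pplat)/V̇ = (29 − 12) / 0.7333 = 17.0/0.7333 = 23.183 cmH2O·s/L.
C = Vt/(Pplat − PEEP) = 455.0 / (12 − 6) = 455.0/6.0 = 75.833 mL/cmH2O.
τ = R × C = 23.183 × 0.07583 L/cmH2O = 1.758 s.
Fraction remaining = e^(−Te/τ) = e^(−3.85/1.758) = 0.1119.
Trapped volume = 455.0 × 0.1119 = 50.915 mL.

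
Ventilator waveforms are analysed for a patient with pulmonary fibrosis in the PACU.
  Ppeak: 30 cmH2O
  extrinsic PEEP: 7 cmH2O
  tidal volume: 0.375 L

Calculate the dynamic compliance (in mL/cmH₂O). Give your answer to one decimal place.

Dynamic compliance = Vt / (PIP − PEEP) = 375 / (30 − 7) = 375 / 23.0 = 16.304 mL/cmH2O.

16.3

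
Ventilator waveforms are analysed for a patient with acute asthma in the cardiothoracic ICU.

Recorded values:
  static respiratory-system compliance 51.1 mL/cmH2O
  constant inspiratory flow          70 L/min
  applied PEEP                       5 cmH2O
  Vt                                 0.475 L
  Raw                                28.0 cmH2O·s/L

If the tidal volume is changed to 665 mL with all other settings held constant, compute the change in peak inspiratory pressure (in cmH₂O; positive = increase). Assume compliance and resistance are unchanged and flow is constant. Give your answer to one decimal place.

PIP = Vt/C + R·V̇ + PEEP (constant-flow equation of motion).
Only the elastic term changes: ΔPIP = ΔVt / C = (665 − 475) / 51.1 = 3.718 cmH2O.

3.7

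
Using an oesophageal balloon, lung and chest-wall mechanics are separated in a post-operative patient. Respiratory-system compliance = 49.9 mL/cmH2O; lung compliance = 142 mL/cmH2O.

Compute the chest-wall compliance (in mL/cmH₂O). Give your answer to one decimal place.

76.9

1/Ccw = 1/Crs − 1/CL.
1/Ccw = 1/49.9 − 1/142 = 0.013.
Ccw = 76.923 mL/cmH2O.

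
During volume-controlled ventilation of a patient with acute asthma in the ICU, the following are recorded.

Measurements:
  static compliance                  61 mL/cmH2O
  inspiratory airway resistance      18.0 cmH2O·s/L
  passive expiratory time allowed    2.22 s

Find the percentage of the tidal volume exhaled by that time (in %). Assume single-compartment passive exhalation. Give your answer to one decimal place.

86.8

τ = R × C = 18.0 × 61 mL/cmH2O = 18.0 × 0.061 L/cmH2O = 1.098 s.
Passive exhalation: V(t)/V₀ = e^(−t/τ) = e^(−2.22/1.098) = 0.1324.
Fraction exhaled = 1 − 0.1324 = 0.8676 → 86.76%.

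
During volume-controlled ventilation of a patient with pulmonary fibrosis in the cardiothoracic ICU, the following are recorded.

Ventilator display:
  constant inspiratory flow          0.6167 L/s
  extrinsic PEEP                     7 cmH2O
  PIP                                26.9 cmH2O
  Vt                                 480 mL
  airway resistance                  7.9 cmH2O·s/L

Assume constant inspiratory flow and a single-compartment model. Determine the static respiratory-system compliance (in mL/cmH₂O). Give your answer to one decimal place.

Equation of motion (constant flow): PIP = Vt/C + R·V̇ + PEEP.
Vt/C = PIP − R·V̇ − PEEP = 26.9 − 7.9×0.6167 − 7 = 26.9 − 4.872 − 7 = 15.028 cmH2O.
C = Vt / 15.028 = 480 / 15.028 = 31.94 mL/cmH2O.

31.9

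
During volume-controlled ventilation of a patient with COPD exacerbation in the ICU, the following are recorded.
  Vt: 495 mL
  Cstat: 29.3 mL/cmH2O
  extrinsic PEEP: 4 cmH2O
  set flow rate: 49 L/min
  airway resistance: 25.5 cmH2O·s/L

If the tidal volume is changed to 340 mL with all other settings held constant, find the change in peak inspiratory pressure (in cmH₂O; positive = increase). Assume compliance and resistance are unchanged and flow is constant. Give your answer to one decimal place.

PIP = Vt/C + R·V̇ + PEEP (constant-flow equation of motion).
Only the elastic term changes: ΔPIP = ΔVt / C = (340 − 495) / 29.3 = -5.29 cmH2O.

-5.3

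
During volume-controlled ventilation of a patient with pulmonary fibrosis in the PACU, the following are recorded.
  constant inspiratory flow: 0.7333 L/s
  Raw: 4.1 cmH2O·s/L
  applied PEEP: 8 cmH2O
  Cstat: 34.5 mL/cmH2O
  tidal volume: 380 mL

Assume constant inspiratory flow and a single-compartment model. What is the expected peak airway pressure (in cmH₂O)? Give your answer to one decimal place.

22.0

Equation of motion (constant flow): PIP = Vt/C + R·V̇ + PEEP.
PIP = 380/34.5 + 4.1×0.7333 + 8 = 11.014 + 3.007 + 8 = 22.021 cmH2O.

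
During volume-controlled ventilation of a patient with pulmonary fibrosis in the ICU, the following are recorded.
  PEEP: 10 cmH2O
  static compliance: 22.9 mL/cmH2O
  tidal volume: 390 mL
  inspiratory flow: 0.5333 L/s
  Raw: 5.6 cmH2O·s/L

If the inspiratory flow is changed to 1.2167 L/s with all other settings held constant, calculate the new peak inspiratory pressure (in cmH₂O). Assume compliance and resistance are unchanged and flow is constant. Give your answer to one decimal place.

PIP = Vt/C + R·V̇ + PEEP (constant-flow equation of motion).
Only the resistive term changes: ΔPIP = R × ΔV̇ = 5.6 × (1.2167 − 0.5333) = 5.6 × 0.6834 = 3.827 cmH2O.
Original PIP = 390/22.9 + 5.6×0.5333 + 10 = 30.017 cmH2O; new PIP = 30.017 + (3.827) = 33.844 cmH2O.

33.8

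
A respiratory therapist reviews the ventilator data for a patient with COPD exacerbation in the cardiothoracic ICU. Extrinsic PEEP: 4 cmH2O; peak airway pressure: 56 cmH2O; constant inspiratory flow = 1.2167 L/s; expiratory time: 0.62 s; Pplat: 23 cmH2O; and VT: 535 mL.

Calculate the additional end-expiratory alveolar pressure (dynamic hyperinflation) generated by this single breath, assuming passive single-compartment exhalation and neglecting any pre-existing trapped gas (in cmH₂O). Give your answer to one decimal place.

R = (PIP − Pplat)/V̇ = (56 − 23) / 1.2167 = 33.0/1.2167 = 27.123 cmH2O·s/L.
C = Vt/(Pplat − PEEP) = 535.0 / (23 − 4) = 535.0/19.0 = 28.158 mL/cmH2O.
τ = R × C = 27.123 × 0.02816 L/cmH2O = 0.7638 s.
Fraction remaining = e^(−Te/τ) = e^(−0.62/0.7638) = 0.4441; trapped volume = 535.0 × 0.4441 = 237.59 mL.
Additional alveolar pressure from trapping ≈ V_trapped / C = 237.59 / 28.158 = 8.438 cmH2O.

8.4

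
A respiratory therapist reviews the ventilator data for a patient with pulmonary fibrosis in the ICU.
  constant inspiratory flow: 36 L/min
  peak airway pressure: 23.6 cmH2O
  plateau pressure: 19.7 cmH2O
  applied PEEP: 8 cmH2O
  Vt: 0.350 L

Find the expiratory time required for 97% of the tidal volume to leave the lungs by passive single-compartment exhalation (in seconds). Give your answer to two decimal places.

0.68

Flow: 36 L/min ÷ 60 = 0.6 L/s.
R = (PIP − Pplat)/V̇ = (23.6 − 19.7) / 0.6 = 3.9/0.6 = 6.5 cmH2O·s/L.
C = Vt/(Pplat − PEEP) = 350.0 / (19.7 − 8) = 350.0/11.7 = 29.915 mL/cmH2O.
τ = R × C = 6.5 × 0.02992 L/cmH2O = 0.1945 s.
t = −τ·ln(1 − 0.97) = −0.1945·ln(0.03) = 0.682 s.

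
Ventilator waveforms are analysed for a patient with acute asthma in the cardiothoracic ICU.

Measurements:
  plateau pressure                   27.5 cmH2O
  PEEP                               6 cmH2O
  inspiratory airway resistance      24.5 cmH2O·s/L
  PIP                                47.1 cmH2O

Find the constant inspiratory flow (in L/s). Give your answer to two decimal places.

flow = (PIP − Pplat) / Raw = 19.6 / 24.5 = 0.8 L/s.

0.80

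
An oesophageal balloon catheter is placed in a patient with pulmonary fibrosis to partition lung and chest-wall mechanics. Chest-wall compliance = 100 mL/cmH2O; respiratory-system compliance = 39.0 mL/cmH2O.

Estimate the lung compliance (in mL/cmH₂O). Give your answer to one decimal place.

63.9

1/CL = 1/Crs − 1/Ccw.
1/CL = 1/39.0 − 1/100 = 0.01564.
CL = 63.939 mL/cmH2O.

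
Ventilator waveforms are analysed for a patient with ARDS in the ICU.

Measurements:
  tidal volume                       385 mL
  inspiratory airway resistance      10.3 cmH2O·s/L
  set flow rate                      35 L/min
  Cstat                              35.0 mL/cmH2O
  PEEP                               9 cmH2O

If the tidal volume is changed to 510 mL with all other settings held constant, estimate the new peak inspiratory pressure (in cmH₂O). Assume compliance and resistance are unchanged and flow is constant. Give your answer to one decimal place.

29.6

Flow: 35 L/min ÷ 60 = 0.5833 L/s.
PIP = Vt/C + R·V̇ + PEEP (constant-flow equation of motion).
Only the elastic term changes: ΔPIP = ΔVt / C = (510 − 385) / 35.0 = 3.571 cmH2O.
Original PIP = 385/35.0 + 10.3×0.5833 + 9 = 26.008 cmH2O; new PIP = 26.008 + (3.571) = 29.579 cmH2O.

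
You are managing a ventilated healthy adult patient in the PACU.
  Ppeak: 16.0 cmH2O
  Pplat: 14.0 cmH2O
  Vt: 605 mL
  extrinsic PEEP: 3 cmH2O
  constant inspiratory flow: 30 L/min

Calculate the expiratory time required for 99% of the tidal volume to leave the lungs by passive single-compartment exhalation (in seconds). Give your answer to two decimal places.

1.01

Flow: 30 L/min ÷ 60 = 0.5 L/s.
R = (PIP − Pplat)/V̇ = (16.0 − 14.0) / 0.5 = 2.0/0.5 = 4.0 cmH2O·s/L.
C = Vt/(Pplat − PEEP) = 605.0 / (14.0 − 3) = 605.0/11.0 = 55.0 mL/cmH2O.
τ = R × C = 4.0 × 0.055 L/cmH2O = 0.22 s.
t = −τ·ln(1 − 0.99) = −0.22·ln(0.01) = 1.013 s.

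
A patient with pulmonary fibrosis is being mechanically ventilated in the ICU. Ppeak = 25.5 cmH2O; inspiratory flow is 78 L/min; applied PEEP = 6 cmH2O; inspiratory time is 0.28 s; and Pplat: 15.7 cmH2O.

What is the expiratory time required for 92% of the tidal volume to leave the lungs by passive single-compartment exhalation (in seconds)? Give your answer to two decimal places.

0.71

Flow: 78 L/min ÷ 60 = 1.3 L/s.
Vt = flow × Ti = 1.3 L/s × 0.28 s × 1000 mL/L = 364.0 mL.
R = (PIP − Pplat)/V̇ = (25.5 − 15.7) / 1.3 = 9.8/1.3 = 7.538 cmH2O·s/L.
C = Vt/(Pplat − PEEP) = 364.0 / (15.7 − 6) = 364.0/9.7 = 37.526 mL/cmH2O.
τ = R × C = 7.538 × 0.03753 L/cmH2O = 0.2829 s.
t = −τ·ln(1 − 0.92) = −0.2829·ln(0.08) = 0.7145 s.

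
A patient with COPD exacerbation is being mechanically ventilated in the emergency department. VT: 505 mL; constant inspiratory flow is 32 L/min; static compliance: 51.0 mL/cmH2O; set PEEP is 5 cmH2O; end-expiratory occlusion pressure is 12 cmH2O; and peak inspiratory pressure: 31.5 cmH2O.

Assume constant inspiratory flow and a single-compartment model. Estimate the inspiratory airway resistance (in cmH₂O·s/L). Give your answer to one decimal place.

Flow: 32 L/min ÷ 60 = 0.5333 L/s.
Total PEEP = 12 cmH2O (set 5 + intrinsic 7); this is the baseline alveolar pressure.
Equation of motion (constant flow): PIP = Vt/C + R·V̇ + PEEP.
R·V̇ = PIP − Vt/C − PEEP = 31.5 − 505/51.0 − 12 = 31.5 − 9.902 − 12 = 9.598 cmH2O.
R = 9.598 / 0.5333 = 17.997 cmH2O·s/L.

18.0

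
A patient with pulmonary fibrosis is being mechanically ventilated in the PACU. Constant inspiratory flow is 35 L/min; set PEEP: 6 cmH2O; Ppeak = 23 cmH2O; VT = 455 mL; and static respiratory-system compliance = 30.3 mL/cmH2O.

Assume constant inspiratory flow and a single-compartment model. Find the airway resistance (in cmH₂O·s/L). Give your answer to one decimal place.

3.4

Flow: 35 L/min ÷ 60 = 0.5833 L/s.
Equation of motion (constant flow): PIP = Vt/C + R·V̇ + PEEP.
R·V̇ = PIP − Vt/C − PEEP = 23 − 455/30.3 − 6 = 23 − 15.017 − 6 = 1.983 cmH2O.
R = 1.983 / 0.5833 = 3.4 cmH2O·s/L.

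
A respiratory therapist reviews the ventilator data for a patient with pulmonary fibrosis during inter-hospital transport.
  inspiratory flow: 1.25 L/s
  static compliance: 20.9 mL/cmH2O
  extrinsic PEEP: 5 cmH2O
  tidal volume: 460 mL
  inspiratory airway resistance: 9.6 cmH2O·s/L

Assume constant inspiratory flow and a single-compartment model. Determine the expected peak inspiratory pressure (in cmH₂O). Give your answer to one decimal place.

39.0

Equation of motion (constant flow): PIP = Vt/C + R·V̇ + PEEP.
PIP = 460/20.9 + 9.6×1.25 + 5 = 22.01 + 12.0 + 5 = 39.01 cmH2O.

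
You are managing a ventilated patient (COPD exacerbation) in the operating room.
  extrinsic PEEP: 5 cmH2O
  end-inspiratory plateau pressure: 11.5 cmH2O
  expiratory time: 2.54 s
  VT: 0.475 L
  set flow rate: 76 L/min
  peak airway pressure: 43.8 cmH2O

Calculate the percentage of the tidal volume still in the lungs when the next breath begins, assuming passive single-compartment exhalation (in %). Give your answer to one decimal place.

25.6

Flow: 76 L/min ÷ 60 = 1.2667 L/s.
R = (PIP − Pplat)/V̇ = (43.8 − 11.5) / 1.2667 = 32.3/1.2667 = 25.499 cmH2O·s/L.
C = Vt/(Pplat − PEEP) = 475.0 / (11.5 − 5) = 475.0/6.5 = 73.077 mL/cmH2O.
τ = R × C = 25.499 × 0.07308 L/cmH2O = 1.863 s.
Fraction remaining at end-expiration = e^(−Te/τ) = e^(−2.54/1.863) = 0.2558 → 25.58%.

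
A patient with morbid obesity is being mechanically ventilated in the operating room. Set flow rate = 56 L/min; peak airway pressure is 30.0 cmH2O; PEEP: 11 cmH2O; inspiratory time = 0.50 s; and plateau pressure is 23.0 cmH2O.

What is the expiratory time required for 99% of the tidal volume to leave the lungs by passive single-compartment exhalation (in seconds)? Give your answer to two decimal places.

Flow: 56 L/min ÷ 60 = 0.9333 L/s.
Vt = flow × Ti = 0.9333 L/s × 0.50 s × 1000 mL/L = 466.65 mL.
R = (PIP − Pplat)/V̇ = (30.0 − 23.0) / 0.9333 = 7.0/0.9333 = 7.5 cmH2O·s/L.
C = Vt/(Pplat − PEEP) = 466.65 / (23.0 − 11) = 466.65/12.0 = 38.888 mL/cmH2O.
τ = R × C = 7.5 × 0.03889 L/cmH2O = 0.2917 s.
t = −τ·ln(1 − 0.99) = −0.2917·ln(0.01) = 1.343 s.

1.34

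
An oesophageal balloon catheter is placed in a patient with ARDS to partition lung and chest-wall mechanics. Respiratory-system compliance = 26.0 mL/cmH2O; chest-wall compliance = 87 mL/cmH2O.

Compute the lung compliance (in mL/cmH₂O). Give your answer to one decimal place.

1/CL = 1/Crs − 1/Ccw.
1/CL = 1/26.0 − 1/87 = 0.02697.
CL = 37.078 mL/cmH2O.

37.1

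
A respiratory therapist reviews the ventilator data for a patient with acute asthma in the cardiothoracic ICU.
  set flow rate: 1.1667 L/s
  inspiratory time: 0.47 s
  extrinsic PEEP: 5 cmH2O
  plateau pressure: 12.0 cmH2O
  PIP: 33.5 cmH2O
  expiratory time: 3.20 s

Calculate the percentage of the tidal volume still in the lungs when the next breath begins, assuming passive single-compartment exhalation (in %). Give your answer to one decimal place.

Vt = flow × Ti = 1.1667 L/s × 0.47 s × 1000 mL/L = 548.35 mL.
R = (PIP − Pplat)/V̇ = (33.5 − 12.0) / 1.1667 = 21.5/1.1667 = 18.428 cmH2O·s/L.
C = Vt/(Pplat − PEEP) = 548.35 / (12.0 − 5) = 548.35/7.0 = 78.336 mL/cmH2O.
τ = R × C = 18.428 × 0.07834 L/cmH2O = 1.444 s.
Fraction remaining at end-expiration = e^(−Te/τ) = e^(−3.20/1.444) = 0.109 → 10.9%.

10.9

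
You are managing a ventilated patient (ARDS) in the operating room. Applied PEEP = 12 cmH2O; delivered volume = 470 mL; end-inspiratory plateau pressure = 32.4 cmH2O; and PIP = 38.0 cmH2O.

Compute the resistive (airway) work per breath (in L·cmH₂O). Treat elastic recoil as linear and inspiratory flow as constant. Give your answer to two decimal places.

With constant inspiratory flow the resistive pressure is constant at PIP − Pplat = 38.0 − 32.4 = 5.6 cmH2O, so resistive work = 5.6 × 0.470 = 2.632 L·cmH2O.

2.63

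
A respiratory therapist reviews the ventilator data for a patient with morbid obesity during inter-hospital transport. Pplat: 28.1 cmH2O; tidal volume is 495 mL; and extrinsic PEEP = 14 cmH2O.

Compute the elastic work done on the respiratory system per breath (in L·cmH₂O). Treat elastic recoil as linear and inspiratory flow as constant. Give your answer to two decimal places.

Elastic work ≈ ½ × (Pplat − PEEP) × Vt = 0.5 × (28.1 − 14) × 0.495 L = 0.5 × 14.1 × 0.495 = 3.49 L·cmH2O.

3.49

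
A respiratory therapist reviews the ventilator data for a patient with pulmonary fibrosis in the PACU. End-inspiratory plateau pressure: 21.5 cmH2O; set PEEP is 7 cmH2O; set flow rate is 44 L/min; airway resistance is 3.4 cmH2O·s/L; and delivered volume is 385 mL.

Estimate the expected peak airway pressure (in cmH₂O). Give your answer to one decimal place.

Flow: 44 L/min ÷ 60 = 0.7333 L/s.
PIP = Pplat + Raw × flow = 21.5 + 3.4 × 0.7333 = 21.5 + 2.493 = 23.993 cmH2O.

24.0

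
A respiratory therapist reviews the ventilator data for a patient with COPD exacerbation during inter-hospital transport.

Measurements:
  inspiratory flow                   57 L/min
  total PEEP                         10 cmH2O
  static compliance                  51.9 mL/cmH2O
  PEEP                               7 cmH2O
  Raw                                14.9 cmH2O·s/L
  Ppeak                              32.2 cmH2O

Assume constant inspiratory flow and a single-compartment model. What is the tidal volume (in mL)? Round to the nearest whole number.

Flow: 57 L/min ÷ 60 = 0.95 L/s.
Total PEEP = 10 cmH2O (set 7 + intrinsic 3); this is the baseline alveolar pressure.
Equation of motion (constant flow): PIP = Vt/C + R·V̇ + PEEP.
Vt/C = PIP − R·V̇ − PEEP = 32.2 − 14.155 − 10 = 8.045 cmH2O.
Vt = C × 8.045 = 51.9 × 8.045 = 417.54 mL.

418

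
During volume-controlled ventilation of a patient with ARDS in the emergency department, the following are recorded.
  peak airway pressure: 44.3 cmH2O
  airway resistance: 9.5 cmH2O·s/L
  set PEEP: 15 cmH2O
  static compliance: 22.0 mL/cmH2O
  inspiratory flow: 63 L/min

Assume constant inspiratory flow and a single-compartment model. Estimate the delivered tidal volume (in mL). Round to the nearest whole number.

Flow: 63 L/min ÷ 60 = 1.05 L/s.
Equation of motion (constant flow): PIP = Vt/C + R·V̇ + PEEP.
Vt/C = PIP − R·V̇ − PEEP = 44.3 − 9.975 − 15 = 19.325 cmH2O.
Vt = C × 19.325 = 22.0 × 19.325 = 425.15 mL.

425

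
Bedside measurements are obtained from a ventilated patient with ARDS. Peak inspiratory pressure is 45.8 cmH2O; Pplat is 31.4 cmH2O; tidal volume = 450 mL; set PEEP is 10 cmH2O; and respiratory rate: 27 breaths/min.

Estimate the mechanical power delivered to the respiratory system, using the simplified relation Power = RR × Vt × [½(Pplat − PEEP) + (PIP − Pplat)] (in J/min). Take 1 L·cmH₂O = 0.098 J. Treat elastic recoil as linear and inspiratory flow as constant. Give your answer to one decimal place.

Per-breath work = Vt × [½(Pplat−PEEP) + (PIP−Pplat)] = 0.450 × [0.5×21.4 + 14.4] = 0.450 × 25.1 = 11.295 L·cmH2O.
Power = 27 × 11.295 = 304.97 L·cmH2O/min.
× 0.098 J/(L·cmH2O) → 29.887 J/min.

29.9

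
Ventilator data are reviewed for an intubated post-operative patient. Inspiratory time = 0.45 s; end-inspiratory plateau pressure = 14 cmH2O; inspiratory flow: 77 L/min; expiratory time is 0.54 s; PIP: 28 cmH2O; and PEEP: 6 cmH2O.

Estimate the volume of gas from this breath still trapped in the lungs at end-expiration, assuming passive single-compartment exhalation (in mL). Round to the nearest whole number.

Flow: 77 L/min ÷ 60 = 1.2833 L/s.
Vt = flow × Ti = 1.2833 L/s × 0.45 s × 1000 mL/L = 577.49 mL.
R = (PIP − Pplat)/V̇ = (28 − 14) / 1.2833 = 14.0/1.2833 = 10.909 cmH2O·s/L.
C = Vt/(Pplat − PEEP) = 577.49 / (14 − 6) = 577.49/8.0 = 72.186 mL/cmH2O.
τ = R × C = 10.909 × 0.07219 L/cmH2O = 0.7875 s.
Fraction remaining = e^(−Te/τ) = e^(−0.54/0.7875) = 0.5037.
Trapped volume = 577.49 × 0.5037 = 290.88 mL.

291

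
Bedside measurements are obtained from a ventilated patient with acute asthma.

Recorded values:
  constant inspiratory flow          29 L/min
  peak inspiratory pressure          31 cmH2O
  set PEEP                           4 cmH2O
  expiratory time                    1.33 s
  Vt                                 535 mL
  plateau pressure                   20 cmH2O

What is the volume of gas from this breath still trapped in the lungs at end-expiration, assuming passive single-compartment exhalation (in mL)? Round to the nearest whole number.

Flow: 29 L/min ÷ 60 = 0.4833 L/s.
R = (PIP − Pplat)/V̇ = (31 − 20) / 0.4833 = 11.0/0.4833 = 22.76 cmH2O·s/L.
C = Vt/(Pplat − PEEP) = 535.0 / (20 − 4) = 535.0/16.0 = 33.438 mL/cmH2O.
τ = R × C = 22.76 × 0.03344 L/cmH2O = 0.7611 s.
Fraction remaining = e^(−Te/τ) = e^(−1.33/0.7611) = 0.1742.
Trapped volume = 535.0 × 0.1742 = 93.197 mL.

93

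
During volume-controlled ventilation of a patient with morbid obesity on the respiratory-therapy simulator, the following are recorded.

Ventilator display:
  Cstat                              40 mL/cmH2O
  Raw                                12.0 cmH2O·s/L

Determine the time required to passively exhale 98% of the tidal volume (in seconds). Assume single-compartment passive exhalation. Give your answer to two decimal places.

1.88

τ = R × C = 12.0 × 40 mL/cmH2O = 12.0 × 0.040 L/cmH2O = 0.48 s.
Exhaled fraction f = 1 − e^(−t/τ) → t = −τ·ln(1 − f) = −0.48·ln(0.02) = 1.878 s.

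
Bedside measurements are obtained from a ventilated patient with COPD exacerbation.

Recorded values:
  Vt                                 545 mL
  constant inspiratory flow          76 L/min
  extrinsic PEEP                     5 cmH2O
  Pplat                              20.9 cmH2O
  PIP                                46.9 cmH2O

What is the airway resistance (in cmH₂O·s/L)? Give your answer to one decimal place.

Flow: 76 L/min ÷ 60 = 1.2667 L/s.
Raw = (PIP − Pplat) / flow = (46.9 − 20.9) / 1.2667 = 26.0 / 1.2667 = 20.526 cmH2O·s/L.

20.5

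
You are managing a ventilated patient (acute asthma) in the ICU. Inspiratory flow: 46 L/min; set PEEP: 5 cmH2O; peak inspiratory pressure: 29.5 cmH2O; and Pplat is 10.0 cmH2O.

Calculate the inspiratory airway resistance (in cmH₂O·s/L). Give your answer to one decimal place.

25.4

Flow: 46 L/min ÷ 60 = 0.7667 L/s.
Raw = (PIP − Pplat) / flow = (29.5 − 10.0) / 0.7667 = 19.5 / 0.7667 = 25.434 cmH2O·s/L.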